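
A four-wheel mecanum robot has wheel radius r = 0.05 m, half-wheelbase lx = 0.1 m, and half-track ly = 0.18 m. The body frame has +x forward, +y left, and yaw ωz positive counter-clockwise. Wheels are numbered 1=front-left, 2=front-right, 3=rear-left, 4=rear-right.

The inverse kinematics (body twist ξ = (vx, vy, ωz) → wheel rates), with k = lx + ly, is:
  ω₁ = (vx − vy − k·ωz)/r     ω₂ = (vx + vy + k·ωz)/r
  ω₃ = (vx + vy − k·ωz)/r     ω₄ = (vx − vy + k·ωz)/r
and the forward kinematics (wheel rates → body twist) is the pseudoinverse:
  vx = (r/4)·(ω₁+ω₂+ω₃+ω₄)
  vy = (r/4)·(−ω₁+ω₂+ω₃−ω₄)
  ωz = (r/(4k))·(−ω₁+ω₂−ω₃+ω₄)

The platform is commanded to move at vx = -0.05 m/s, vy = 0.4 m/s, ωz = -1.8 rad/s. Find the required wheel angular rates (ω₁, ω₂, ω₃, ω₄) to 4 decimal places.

k = lx + ly = 0.1 + 0.18 = 0.2800;  k·ωz = 0.2800·-1.8 = -0.5040
ω₁ (FL) = (vx − vy − k·ωz)/r = 0.0540/0.05 = 1.0800
ω₂ (FR) = (vx + vy + k·ωz)/r = -0.1540/0.05 = -3.0800
ω₃ (RL) = (vx + vy − k·ωz)/r = 0.8540/0.05 = 17.0800
ω₄ (RR) = (vx − vy + k·ωz)/r = -0.9540/0.05 = -19.0800

(1.0800, -3.0800, 17.0800, -19.0800)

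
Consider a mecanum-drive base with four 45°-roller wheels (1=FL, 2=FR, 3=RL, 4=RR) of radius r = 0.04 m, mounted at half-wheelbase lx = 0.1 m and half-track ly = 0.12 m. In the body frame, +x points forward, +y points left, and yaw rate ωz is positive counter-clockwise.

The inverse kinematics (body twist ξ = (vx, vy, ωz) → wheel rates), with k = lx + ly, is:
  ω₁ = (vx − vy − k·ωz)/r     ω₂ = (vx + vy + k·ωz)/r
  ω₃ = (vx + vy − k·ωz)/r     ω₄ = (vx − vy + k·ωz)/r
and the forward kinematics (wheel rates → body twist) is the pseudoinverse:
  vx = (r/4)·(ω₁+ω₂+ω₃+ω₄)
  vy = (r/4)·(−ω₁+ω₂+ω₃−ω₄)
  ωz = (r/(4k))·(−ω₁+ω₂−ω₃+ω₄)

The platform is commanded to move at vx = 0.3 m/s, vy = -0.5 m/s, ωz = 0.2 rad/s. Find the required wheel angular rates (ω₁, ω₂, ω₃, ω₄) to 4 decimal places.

(18.9000, -3.9000, -6.1000, 21.1000)

k = lx + ly = 0.1 + 0.12 = 0.2200;  k·ωz = 0.2200·0.2 = 0.0440
ω₁ (FL) = (vx − vy − k·ωz)/r = 0.7560/0.04 = 18.9000
ω₂ (FR) = (vx + vy + k·ωz)/r = -0.1560/0.04 = -3.9000
ω₃ (RL) = (vx + vy − k·ωz)/r = -0.2440/0.04 = -6.1000
ω₄ (RR) = (vx − vy + k·ωz)/r = 0.8440/0.04 = 21.1000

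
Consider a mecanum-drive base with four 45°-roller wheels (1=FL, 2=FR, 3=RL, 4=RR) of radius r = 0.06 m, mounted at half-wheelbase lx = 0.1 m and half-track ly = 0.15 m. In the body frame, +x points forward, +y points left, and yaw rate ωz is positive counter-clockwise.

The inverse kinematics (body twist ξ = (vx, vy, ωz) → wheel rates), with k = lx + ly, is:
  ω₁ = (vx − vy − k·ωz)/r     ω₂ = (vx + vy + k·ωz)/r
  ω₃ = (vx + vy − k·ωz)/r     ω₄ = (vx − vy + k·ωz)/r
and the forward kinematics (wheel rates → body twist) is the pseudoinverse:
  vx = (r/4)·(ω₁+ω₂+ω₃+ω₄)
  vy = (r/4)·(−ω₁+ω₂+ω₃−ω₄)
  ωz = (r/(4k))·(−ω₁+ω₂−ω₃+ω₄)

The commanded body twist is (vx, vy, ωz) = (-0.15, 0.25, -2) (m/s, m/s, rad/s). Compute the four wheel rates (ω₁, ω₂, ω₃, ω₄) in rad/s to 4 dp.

k = lx + ly = 0.1 + 0.15 = 0.2500;  k·ωz = 0.2500·-2 = -0.5000
ω₁ (FL) = (vx − vy − k·ωz)/r = 0.1000/0.06 = 1.6667
ω₂ (FR) = (vx + vy + k·ωz)/r = -0.4000/0.06 = -6.6667
ω₃ (RL) = (vx + vy − k·ωz)/r = 0.6000/0.06 = 10.0000
ω₄ (RR) = (vx − vy + k·ωz)/r = -0.9000/0.06 = -15.0000

(1.6667, -6.6667, 10.0000, -15.0000)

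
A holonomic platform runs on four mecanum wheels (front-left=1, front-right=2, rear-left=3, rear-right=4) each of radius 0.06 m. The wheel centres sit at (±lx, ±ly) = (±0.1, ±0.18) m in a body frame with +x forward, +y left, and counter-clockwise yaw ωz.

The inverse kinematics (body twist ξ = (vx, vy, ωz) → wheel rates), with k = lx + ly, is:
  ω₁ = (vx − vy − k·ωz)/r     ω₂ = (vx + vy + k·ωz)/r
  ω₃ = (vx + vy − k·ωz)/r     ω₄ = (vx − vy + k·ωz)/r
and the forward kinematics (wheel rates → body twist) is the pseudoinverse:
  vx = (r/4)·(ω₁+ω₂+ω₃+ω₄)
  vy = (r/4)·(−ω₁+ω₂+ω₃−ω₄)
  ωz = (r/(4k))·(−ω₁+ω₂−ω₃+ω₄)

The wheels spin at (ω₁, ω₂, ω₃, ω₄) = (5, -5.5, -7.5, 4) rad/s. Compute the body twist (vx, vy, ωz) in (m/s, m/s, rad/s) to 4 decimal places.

(-0.0600, -0.3300, 0.0536)

k = lx + ly = 0.1 + 0.18 = 0.2800
ω₁+ω₂+ω₃+ω₄ = -4.0000  →  vx = (0.06/4)·-4.0000 = -0.0600
−ω₁+ω₂+ω₃−ω₄ = -22.0000  →  vy = (0.06/4)·-22.0000 = -0.3300
−ω₁+ω₂−ω₃+ω₄ = 1.0000  →  ωz = (0.06/1.1200)·1.0000 = 0.0536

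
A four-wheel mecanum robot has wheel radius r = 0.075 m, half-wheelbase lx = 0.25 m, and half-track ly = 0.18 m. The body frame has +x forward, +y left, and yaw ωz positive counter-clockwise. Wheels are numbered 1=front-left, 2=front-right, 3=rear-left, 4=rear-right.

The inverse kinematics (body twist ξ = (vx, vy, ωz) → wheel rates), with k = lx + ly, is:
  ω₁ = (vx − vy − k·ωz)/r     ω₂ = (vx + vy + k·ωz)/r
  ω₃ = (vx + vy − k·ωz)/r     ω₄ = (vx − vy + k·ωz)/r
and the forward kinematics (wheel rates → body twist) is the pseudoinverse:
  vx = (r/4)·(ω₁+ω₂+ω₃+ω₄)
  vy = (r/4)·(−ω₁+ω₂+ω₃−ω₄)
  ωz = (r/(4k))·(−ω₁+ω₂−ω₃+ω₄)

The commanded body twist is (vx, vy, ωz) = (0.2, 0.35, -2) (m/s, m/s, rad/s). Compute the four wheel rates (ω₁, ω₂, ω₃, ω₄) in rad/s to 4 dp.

(9.4667, -4.1333, 18.8000, -13.4667)

k = lx + ly = 0.25 + 0.18 = 0.4300;  k·ωz = 0.4300·-2 = -0.8600
ω₁ (FL) = (vx − vy − k·ωz)/r = 0.7100/0.075 = 9.4667
ω₂ (FR) = (vx + vy + k·ωz)/r = -0.3100/0.075 = -4.1333
ω₃ (RL) = (vx + vy − k·ωz)/r = 1.4100/0.075 = 18.8000
ω₄ (RR) = (vx − vy + k·ωz)/r = -1.0100/0.075 = -13.4667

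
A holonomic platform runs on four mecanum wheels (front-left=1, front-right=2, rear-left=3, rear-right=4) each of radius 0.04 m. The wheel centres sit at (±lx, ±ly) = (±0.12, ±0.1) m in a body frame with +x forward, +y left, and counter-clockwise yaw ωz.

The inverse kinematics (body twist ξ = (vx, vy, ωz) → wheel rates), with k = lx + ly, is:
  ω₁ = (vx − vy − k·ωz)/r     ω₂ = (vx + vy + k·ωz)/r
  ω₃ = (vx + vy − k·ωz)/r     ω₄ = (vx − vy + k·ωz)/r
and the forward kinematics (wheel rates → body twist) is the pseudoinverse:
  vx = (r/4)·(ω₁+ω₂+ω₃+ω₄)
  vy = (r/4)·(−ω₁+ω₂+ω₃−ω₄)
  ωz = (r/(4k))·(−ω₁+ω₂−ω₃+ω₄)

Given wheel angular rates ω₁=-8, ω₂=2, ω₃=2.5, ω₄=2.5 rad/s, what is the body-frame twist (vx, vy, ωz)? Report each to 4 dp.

k = lx + ly = 0.12 + 0.1 = 0.2200
ω₁+ω₂+ω₃+ω₄ = -1.0000  →  vx = (0.04/4)·-1.0000 = -0.0100
−ω₁+ω₂+ω₃−ω₄ = 10.0000  →  vy = (0.04/4)·10.0000 = 0.1000
−ω₁+ω₂−ω₃+ω₄ = 10.0000  →  ωz = (0.04/0.8800)·10.0000 = 0.4545

(-0.0100, 0.1000, 0.4545)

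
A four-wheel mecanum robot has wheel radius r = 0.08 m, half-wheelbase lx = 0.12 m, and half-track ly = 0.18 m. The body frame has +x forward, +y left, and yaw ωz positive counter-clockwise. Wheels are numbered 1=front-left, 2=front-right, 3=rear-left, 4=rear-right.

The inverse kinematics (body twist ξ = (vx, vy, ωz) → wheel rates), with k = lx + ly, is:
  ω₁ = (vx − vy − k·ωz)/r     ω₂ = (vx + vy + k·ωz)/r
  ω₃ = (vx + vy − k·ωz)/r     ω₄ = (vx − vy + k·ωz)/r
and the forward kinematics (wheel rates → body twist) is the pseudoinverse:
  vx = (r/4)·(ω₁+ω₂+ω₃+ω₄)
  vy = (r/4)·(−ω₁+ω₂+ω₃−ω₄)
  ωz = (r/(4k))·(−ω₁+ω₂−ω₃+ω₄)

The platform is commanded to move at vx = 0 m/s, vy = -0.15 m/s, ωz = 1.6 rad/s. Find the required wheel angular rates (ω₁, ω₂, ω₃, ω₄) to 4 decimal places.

(-4.1250, 4.1250, -7.8750, 7.8750)

k = lx + ly = 0.12 + 0.18 = 0.3000;  k·ωz = 0.3000·1.6 = 0.4800
ω₁ (FL) = (vx − vy − k·ωz)/r = -0.3300/0.08 = -4.1250
ω₂ (FR) = (vx + vy + k·ωz)/r = 0.3300/0.08 = 4.1250
ω₃ (RL) = (vx + vy − k·ωz)/r = -0.6300/0.08 = -7.8750
ω₄ (RR) = (vx − vy + k·ωz)/r = 0.6300/0.08 = 7.8750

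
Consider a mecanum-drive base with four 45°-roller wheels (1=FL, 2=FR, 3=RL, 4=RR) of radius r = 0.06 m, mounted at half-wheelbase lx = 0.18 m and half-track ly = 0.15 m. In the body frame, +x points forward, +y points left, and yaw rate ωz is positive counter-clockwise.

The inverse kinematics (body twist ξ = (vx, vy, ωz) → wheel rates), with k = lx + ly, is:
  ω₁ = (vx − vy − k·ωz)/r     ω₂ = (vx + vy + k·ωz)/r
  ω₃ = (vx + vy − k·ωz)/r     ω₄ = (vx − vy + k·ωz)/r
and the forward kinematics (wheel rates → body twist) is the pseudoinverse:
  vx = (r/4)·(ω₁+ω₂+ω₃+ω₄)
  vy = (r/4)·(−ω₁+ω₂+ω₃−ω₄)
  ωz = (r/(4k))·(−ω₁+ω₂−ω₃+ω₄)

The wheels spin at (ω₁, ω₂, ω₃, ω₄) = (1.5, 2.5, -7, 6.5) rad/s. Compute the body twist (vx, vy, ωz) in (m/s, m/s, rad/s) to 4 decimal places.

k = lx + ly = 0.18 + 0.15 = 0.3300
ω₁+ω₂+ω₃+ω₄ = 3.5000  →  vx = (0.06/4)·3.5000 = 0.0525
−ω₁+ω₂+ω₃−ω₄ = -12.5000  →  vy = (0.06/4)·-12.5000 = -0.1875
−ω₁+ω₂−ω₃+ω₄ = 14.5000  →  ωz = (0.06/1.3200)·14.5000 = 0.6591

(0.0525, -0.1875, 0.6591)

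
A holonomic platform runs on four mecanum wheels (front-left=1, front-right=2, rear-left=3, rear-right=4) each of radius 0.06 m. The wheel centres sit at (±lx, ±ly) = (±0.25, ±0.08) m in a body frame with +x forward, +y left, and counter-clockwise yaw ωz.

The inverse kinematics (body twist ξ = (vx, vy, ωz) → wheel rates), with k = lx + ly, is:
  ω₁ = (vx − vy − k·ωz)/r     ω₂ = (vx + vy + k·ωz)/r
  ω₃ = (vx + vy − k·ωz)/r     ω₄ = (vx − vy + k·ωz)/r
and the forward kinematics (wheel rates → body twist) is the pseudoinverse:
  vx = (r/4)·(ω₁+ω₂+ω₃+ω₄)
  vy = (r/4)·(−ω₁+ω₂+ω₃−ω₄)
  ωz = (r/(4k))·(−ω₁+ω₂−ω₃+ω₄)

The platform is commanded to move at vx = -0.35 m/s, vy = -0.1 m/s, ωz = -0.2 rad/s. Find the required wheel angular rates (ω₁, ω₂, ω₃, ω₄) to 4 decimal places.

(-3.0667, -8.6000, -6.4000, -5.2667)

k = lx + ly = 0.25 + 0.08 = 0.3300;  k·ωz = 0.3300·-0.2 = -0.0660
ω₁ (FL) = (vx − vy − k·ωz)/r = -0.1840/0.06 = -3.0667
ω₂ (FR) = (vx + vy + k·ωz)/r = -0.5160/0.06 = -8.6000
ω₃ (RL) = (vx + vy − k·ωz)/r = -0.3840/0.06 = -6.4000
ω₄ (RR) = (vx − vy + k·ωz)/r = -0.3160/0.06 = -5.2667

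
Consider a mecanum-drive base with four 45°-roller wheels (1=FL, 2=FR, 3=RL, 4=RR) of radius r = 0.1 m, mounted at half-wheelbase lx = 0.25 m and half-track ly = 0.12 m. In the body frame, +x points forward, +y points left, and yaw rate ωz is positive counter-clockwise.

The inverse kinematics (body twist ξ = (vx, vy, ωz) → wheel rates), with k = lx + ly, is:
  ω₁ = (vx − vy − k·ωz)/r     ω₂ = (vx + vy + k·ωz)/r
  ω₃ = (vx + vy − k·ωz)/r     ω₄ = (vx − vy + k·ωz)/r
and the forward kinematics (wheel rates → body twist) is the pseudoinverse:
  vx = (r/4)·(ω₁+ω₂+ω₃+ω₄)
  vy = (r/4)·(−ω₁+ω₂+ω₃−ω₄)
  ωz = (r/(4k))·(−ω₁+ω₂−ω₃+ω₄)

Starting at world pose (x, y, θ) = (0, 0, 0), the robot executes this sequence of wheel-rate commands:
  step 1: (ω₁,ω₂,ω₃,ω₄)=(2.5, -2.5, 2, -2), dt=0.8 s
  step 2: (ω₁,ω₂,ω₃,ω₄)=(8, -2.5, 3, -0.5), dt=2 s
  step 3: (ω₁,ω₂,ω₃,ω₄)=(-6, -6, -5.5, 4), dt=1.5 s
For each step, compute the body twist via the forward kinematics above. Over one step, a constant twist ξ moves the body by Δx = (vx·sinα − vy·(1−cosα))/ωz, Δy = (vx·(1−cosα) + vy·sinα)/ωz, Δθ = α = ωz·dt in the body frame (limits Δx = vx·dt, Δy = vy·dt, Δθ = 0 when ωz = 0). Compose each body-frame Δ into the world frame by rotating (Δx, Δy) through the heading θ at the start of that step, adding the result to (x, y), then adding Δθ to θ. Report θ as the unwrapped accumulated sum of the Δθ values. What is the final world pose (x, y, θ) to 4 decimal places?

(-0.4233, 0.1707, -1.4155)

step 1: ξ=(vx,vy,ωz)=(0.0000, -0.0250, -0.6081), dt=0.8 → body Δ=(-0.0048, -0.0192, -0.4865) → world pose (-0.0048, -0.0192, -0.4865)
step 2: ξ=(vx,vy,ωz)=(0.2000, -0.1750, -0.9459), dt=2.0 → body Δ=(-0.0428, -0.4537, -1.8919) → world pose (-0.2547, -0.4003, -2.3784)
step 3: ξ=(vx,vy,ωz)=(-0.3375, -0.2375, 0.6419), dt=1.5 → body Δ=(-0.2729, -0.5292, 0.9628) → world pose (-0.4233, 0.1707, -1.4155)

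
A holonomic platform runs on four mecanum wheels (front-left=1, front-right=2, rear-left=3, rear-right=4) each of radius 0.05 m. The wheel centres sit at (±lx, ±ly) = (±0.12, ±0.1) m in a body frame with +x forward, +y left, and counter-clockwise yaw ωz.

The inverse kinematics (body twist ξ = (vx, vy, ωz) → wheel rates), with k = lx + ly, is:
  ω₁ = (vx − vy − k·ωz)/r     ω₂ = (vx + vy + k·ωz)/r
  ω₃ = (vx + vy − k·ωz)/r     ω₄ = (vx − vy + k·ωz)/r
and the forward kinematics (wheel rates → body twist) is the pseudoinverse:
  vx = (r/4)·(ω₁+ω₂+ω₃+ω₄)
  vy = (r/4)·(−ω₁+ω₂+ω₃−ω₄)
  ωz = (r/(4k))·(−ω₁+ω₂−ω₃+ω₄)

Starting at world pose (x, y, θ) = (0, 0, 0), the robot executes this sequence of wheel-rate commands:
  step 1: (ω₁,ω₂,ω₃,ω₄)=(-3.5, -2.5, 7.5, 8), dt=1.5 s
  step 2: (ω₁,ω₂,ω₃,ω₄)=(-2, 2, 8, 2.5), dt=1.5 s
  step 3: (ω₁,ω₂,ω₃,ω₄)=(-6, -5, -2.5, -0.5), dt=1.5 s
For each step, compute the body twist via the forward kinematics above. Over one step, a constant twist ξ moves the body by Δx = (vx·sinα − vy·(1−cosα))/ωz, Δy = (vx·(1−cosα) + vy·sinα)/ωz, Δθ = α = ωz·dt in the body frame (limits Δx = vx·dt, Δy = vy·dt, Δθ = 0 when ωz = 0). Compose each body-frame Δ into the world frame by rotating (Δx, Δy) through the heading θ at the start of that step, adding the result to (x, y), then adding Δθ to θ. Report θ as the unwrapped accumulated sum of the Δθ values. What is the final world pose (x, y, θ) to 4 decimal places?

(0.1047, 0.1590, 0.2557)

step 1: ξ=(vx,vy,ωz)=(0.1187, 0.0062, 0.0852), dt=1.5 → body Δ=(0.1770, 0.0207, 0.1278) → world pose (0.1770, 0.0207, 0.1278)
step 2: ξ=(vx,vy,ωz)=(0.1313, 0.1188, -0.0852), dt=1.5 → body Δ=(0.2077, 0.1651, -0.1278) → world pose (0.3620, 0.2109, 0.0000)
step 3: ξ=(vx,vy,ωz)=(-0.1750, -0.0125, 0.1705), dt=1.5 → body Δ=(-0.2573, -0.0519, 0.2557) → world pose (0.1047, 0.1590, 0.2557)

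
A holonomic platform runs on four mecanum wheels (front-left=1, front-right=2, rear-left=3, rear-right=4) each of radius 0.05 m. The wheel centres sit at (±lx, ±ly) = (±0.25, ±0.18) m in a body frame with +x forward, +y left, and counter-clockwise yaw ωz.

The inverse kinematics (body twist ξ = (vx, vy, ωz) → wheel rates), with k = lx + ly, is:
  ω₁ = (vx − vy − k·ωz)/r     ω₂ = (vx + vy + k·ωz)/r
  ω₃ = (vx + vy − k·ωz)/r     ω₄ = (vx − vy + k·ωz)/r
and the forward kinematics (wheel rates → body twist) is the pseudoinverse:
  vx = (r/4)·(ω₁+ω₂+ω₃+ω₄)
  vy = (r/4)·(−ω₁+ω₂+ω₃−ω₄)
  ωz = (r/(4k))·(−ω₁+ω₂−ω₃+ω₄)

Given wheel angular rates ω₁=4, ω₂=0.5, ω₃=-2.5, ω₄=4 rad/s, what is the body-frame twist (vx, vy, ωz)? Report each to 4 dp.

k = lx + ly = 0.25 + 0.18 = 0.4300
ω₁+ω₂+ω₃+ω₄ = 6.0000  →  vx = (0.05/4)·6.0000 = 0.0750
−ω₁+ω₂+ω₃−ω₄ = -10.0000  →  vy = (0.05/4)·-10.0000 = -0.1250
−ω₁+ω₂−ω₃+ω₄ = 3.0000  →  ωz = (0.05/1.7200)·3.0000 = 0.0872

(0.0750, -0.1250, 0.0872)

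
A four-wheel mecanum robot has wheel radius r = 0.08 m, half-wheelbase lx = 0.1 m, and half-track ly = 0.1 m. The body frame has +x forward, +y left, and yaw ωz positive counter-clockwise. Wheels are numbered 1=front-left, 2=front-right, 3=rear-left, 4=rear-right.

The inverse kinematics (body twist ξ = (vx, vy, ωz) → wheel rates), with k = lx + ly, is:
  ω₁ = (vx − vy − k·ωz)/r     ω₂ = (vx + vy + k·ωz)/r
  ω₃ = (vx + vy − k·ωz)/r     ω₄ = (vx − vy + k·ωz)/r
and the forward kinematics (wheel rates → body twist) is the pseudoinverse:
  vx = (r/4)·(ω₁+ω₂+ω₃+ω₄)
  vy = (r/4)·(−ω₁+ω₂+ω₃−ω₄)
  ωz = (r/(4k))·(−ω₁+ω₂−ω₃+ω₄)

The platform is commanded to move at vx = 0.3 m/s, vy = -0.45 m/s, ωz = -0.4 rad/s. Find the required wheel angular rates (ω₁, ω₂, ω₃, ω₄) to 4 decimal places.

k = lx + ly = 0.1 + 0.1 = 0.2000;  k·ωz = 0.2000·-0.4 = -0.0800
ω₁ (FL) = (vx − vy − k·ωz)/r = 0.8300/0.08 = 10.3750
ω₂ (FR) = (vx + vy + k·ωz)/r = -0.2300/0.08 = -2.8750
ω₃ (RL) = (vx + vy − k·ωz)/r = -0.0700/0.08 = -0.8750
ω₄ (RR) = (vx − vy + k·ωz)/r = 0.6700/0.08 = 8.3750

(10.3750, -2.8750, -0.8750, 8.3750)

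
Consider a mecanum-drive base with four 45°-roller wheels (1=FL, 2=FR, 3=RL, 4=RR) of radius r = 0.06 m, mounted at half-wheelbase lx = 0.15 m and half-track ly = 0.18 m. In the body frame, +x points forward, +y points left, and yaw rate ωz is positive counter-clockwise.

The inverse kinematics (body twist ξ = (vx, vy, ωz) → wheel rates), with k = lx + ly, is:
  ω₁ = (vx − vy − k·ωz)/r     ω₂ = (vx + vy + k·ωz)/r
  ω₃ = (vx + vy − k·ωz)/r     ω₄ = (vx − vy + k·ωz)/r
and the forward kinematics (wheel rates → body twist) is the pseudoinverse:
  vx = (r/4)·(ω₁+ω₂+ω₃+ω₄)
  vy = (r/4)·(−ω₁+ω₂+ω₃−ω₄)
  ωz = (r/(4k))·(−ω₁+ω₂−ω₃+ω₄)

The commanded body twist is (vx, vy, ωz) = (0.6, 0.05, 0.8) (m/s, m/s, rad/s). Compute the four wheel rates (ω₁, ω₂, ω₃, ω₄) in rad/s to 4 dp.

k = lx + ly = 0.15 + 0.18 = 0.3300;  k·ωz = 0.3300·0.8 = 0.2640
ω₁ (FL) = (vx − vy − k·ωz)/r = 0.2860/0.06 = 4.7667
ω₂ (FR) = (vx + vy + k·ωz)/r = 0.9140/0.06 = 15.2333
ω₃ (RL) = (vx + vy − k·ωz)/r = 0.3860/0.06 = 6.4333
ω₄ (RR) = (vx − vy + k·ωz)/r = 0.8140/0.06 = 13.5667

(4.7667, 15.2333, 6.4333, 13.5667)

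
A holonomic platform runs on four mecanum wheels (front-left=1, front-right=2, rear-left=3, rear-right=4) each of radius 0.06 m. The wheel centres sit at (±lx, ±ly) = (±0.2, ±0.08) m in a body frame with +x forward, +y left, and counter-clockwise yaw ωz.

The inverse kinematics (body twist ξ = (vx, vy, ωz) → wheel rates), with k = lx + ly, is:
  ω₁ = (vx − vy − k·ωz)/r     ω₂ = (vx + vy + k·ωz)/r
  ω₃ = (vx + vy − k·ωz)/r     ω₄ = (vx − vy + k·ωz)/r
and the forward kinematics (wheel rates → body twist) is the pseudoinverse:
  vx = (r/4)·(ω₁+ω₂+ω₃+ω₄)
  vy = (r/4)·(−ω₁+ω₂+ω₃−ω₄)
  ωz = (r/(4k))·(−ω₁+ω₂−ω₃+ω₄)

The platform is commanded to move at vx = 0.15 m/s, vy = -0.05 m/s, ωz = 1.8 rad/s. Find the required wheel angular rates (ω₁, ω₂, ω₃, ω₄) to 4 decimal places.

k = lx + ly = 0.2 + 0.08 = 0.2800;  k·ωz = 0.2800·1.8 = 0.5040
ω₁ (FL) = (vx − vy − k·ωz)/r = -0.3040/0.06 = -5.0667
ω₂ (FR) = (vx + vy + k·ωz)/r = 0.6040/0.06 = 10.0667
ω₃ (RL) = (vx + vy − k·ωz)/r = -0.4040/0.06 = -6.7333
ω₄ (RR) = (vx − vy + k·ωz)/r = 0.7040/0.06 = 11.7333

(-5.0667, 10.0667, -6.7333, 11.7333)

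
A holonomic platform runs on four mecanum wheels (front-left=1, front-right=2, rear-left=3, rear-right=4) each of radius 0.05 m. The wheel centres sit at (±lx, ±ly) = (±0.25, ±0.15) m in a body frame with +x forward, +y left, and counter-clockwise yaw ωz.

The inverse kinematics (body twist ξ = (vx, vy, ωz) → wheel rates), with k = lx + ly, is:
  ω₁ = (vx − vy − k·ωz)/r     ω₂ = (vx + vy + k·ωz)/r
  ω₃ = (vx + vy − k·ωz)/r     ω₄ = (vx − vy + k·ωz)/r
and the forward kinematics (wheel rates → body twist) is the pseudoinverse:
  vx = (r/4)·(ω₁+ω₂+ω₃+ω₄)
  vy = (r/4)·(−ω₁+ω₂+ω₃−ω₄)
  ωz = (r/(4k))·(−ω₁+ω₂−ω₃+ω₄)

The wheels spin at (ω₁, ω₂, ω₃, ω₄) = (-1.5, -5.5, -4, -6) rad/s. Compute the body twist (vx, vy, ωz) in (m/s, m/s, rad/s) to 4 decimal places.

k = lx + ly = 0.25 + 0.15 = 0.4000
ω₁+ω₂+ω₃+ω₄ = -17.0000  →  vx = (0.05/4)·-17.0000 = -0.2125
−ω₁+ω₂+ω₃−ω₄ = -2.0000  →  vy = (0.05/4)·-2.0000 = -0.0250
−ω₁+ω₂−ω₃+ω₄ = -6.0000  →  ωz = (0.05/1.6000)·-6.0000 = -0.1875

(-0.2125, -0.0250, -0.1875)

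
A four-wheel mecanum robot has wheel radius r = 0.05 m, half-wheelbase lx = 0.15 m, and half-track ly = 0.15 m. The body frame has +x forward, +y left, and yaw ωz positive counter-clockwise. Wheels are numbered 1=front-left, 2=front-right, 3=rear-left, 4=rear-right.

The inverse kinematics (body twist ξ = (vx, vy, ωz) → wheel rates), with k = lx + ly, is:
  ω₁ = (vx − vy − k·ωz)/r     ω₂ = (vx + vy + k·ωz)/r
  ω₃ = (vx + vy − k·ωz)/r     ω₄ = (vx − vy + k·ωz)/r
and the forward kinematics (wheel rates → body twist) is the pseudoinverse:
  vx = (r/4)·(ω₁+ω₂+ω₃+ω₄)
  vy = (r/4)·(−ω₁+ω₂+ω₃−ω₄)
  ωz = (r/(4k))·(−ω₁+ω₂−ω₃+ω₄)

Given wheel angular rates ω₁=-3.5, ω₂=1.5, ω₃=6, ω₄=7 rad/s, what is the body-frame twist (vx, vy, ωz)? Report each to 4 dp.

(0.1375, 0.0500, 0.2500)

k = lx + ly = 0.15 + 0.15 = 0.3000
ω₁+ω₂+ω₃+ω₄ = 11.0000  →  vx = (0.05/4)·11.0000 = 0.1375
−ω₁+ω₂+ω₃−ω₄ = 4.0000  →  vy = (0.05/4)·4.0000 = 0.0500
−ω₁+ω₂−ω₃+ω₄ = 6.0000  →  ωz = (0.05/1.2000)·6.0000 = 0.2500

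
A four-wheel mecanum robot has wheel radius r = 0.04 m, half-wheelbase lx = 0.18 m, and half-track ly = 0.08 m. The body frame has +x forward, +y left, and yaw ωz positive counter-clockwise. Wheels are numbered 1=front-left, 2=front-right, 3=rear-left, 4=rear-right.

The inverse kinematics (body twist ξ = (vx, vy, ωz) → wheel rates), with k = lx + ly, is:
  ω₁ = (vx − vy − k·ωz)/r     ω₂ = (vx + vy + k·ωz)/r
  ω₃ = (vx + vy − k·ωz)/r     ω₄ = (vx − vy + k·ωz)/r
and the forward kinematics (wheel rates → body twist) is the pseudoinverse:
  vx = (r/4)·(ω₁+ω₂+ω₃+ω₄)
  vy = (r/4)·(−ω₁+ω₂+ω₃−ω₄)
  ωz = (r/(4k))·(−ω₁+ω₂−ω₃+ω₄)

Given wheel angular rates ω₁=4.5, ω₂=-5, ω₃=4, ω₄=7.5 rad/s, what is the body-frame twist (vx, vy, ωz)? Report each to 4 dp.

(0.1100, -0.1300, -0.2308)

k = lx + ly = 0.18 + 0.08 = 0.2600
ω₁+ω₂+ω₃+ω₄ = 11.0000  →  vx = (0.04/4)·11.0000 = 0.1100
−ω₁+ω₂+ω₃−ω₄ = -13.0000  →  vy = (0.04/4)·-13.0000 = -0.1300
−ω₁+ω₂−ω₃+ω₄ = -6.0000  →  ωz = (0.04/1.0400)·-6.0000 = -0.2308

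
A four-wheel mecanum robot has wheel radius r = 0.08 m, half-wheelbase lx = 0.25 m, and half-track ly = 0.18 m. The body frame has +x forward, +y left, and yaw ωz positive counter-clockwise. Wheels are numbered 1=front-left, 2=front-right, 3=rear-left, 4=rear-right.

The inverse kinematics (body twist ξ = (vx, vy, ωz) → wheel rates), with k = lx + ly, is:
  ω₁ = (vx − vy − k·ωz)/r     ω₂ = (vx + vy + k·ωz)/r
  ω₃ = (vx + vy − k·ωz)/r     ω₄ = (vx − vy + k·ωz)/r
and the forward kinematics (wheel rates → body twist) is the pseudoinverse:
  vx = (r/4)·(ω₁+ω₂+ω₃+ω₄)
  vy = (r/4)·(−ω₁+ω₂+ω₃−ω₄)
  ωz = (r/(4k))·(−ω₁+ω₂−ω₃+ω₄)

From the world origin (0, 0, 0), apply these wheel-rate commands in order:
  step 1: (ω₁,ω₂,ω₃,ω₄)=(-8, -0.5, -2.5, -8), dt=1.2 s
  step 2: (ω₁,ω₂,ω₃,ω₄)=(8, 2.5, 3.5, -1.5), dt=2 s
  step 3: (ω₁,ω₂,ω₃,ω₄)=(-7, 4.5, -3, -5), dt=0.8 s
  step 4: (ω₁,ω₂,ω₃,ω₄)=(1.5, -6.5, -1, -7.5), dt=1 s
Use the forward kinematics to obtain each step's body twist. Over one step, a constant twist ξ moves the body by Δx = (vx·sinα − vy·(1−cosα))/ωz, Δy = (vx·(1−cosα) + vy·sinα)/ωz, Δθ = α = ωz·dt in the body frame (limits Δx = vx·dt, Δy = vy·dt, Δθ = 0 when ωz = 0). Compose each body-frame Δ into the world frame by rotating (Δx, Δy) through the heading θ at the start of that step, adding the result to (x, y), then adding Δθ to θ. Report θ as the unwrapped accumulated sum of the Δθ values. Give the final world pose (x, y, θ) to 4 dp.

(-0.2226, 0.5428, -1.1860)

step 1: ξ=(vx,vy,ωz)=(-0.3800, 0.2600, 0.0930), dt=1.2 → body Δ=(-0.4724, 0.2859, 0.1116) → world pose (-0.4724, 0.2859, 0.1116)
step 2: ξ=(vx,vy,ωz)=(0.2500, -0.0100, -0.4884), dt=2.0 → body Δ=(0.4152, -0.2423, -0.9767) → world pose (-0.0328, 0.0913, -0.8651)
step 3: ξ=(vx,vy,ωz)=(-0.2100, 0.2700, 0.4419), dt=0.8 → body Δ=(-0.2023, 0.1821, 0.3535) → world pose (-0.0254, 0.3635, -0.5116)
step 4: ξ=(vx,vy,ωz)=(-0.2700, -0.0300, -0.6744), dt=1.0 → body Δ=(-0.2597, 0.0599, -0.6744) → world pose (-0.2226, 0.5428, -1.1860)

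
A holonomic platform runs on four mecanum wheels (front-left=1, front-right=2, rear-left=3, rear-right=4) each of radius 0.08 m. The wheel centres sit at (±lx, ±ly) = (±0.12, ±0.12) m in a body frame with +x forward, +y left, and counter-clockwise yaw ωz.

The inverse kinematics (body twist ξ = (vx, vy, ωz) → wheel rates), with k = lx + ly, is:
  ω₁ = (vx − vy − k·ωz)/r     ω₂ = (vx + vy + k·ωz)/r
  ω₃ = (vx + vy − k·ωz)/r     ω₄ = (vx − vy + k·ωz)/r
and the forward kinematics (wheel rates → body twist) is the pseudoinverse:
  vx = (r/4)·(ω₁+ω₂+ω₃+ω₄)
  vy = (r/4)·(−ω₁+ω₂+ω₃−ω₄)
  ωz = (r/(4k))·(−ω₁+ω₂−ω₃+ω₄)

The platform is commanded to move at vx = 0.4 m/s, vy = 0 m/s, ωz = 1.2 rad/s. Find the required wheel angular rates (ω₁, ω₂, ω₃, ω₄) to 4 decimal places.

(1.4000, 8.6000, 1.4000, 8.6000)

k = lx + ly = 0.12 + 0.12 = 0.2400;  k·ωz = 0.2400·1.2 = 0.2880
ω₁ (FL) = (vx − vy − k·ωz)/r = 0.1120/0.08 = 1.4000
ω₂ (FR) = (vx + vy + k·ωz)/r = 0.6880/0.08 = 8.6000
ω₃ (RL) = (vx + vy − k·ωz)/r = 0.1120/0.08 = 1.4000
ω₄ (RR) = (vx − vy + k·ωz)/r = 0.6880/0.08 = 8.6000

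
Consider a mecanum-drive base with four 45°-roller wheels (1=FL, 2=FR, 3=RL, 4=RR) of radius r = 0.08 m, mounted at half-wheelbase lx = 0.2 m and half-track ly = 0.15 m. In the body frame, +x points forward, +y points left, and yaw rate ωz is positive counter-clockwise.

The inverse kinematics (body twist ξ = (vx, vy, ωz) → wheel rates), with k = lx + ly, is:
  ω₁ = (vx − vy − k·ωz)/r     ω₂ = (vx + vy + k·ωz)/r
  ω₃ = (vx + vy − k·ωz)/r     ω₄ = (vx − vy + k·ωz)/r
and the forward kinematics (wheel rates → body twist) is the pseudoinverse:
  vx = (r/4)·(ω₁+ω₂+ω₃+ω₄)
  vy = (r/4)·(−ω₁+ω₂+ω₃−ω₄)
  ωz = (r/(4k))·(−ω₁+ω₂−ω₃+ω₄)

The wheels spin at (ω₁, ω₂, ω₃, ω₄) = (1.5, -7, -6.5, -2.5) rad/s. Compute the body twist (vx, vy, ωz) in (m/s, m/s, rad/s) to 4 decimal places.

k = lx + ly = 0.2 + 0.15 = 0.3500
ω₁+ω₂+ω₃+ω₄ = -14.5000  →  vx = (0.08/4)·-14.5000 = -0.2900
−ω₁+ω₂+ω₃−ω₄ = -12.5000  →  vy = (0.08/4)·-12.5000 = -0.2500
−ω₁+ω₂−ω₃+ω₄ = -4.5000  →  ωz = (0.08/1.4000)·-4.5000 = -0.2571

(-0.2900, -0.2500, -0.2571)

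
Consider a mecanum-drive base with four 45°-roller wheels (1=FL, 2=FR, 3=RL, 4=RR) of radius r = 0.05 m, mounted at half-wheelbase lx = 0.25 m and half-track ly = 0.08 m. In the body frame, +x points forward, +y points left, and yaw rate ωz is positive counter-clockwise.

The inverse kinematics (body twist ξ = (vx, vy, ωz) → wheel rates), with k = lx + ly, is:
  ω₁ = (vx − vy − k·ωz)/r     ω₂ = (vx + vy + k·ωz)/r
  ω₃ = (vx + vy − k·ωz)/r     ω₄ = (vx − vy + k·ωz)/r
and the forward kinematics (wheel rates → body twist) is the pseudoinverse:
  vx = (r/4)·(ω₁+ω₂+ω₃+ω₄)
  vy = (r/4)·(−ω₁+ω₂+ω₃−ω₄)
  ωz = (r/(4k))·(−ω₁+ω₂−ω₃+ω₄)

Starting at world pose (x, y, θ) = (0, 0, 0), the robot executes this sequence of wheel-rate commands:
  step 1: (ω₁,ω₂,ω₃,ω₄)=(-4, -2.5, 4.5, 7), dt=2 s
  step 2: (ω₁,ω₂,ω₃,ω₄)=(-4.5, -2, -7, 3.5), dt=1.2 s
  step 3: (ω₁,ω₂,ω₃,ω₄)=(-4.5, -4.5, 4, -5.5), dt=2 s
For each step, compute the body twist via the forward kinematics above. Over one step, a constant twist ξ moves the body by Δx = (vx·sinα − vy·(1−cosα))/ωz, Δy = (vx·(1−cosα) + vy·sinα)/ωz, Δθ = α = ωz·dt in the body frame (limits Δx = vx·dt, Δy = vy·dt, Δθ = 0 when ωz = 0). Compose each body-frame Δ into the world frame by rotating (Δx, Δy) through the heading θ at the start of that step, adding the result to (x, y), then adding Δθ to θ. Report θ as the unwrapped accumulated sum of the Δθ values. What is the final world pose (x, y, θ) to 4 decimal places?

step 1: ξ=(vx,vy,ωz)=(0.0625, -0.0125, 0.1515), dt=2.0 → body Δ=(0.1269, -0.0058, 0.3030) → world pose (0.1269, -0.0058, 0.3030)
step 2: ξ=(vx,vy,ωz)=(-0.1250, -0.1000, 0.4924), dt=1.2 → body Δ=(-0.1070, -0.1562, 0.5909) → world pose (0.0713, -0.1868, 0.8939)
step 3: ξ=(vx,vy,ωz)=(-0.1313, 0.1188, -0.3598), dt=2.0 → body Δ=(-0.1586, 0.3080, -0.7197) → world pose (-0.2681, -0.1175, 0.1742)

(-0.2681, -0.1175, 0.1742)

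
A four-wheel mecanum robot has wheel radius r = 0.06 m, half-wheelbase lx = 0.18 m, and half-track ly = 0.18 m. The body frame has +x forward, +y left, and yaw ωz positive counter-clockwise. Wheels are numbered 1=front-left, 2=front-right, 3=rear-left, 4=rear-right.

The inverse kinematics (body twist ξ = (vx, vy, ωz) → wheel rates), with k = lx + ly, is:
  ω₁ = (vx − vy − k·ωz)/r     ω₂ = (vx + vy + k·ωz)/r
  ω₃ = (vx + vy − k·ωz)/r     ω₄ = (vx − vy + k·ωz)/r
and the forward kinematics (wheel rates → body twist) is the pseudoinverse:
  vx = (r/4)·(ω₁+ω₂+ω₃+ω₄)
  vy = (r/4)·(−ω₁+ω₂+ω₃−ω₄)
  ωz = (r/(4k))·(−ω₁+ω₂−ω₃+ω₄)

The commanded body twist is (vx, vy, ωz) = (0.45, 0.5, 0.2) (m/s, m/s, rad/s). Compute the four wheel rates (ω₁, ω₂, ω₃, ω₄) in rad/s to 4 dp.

k = lx + ly = 0.18 + 0.18 = 0.3600;  k·ωz = 0.3600·0.2 = 0.0720
ω₁ (FL) = (vx − vy − k·ωz)/r = -0.1220/0.06 = -2.0333
ω₂ (FR) = (vx + vy + k·ωz)/r = 1.0220/0.06 = 17.0333
ω₃ (RL) = (vx + vy − k·ωz)/r = 0.8780/0.06 = 14.6333
ω₄ (RR) = (vx − vy + k·ωz)/r = 0.0220/0.06 = 0.3667

(-2.0333, 17.0333, 14.6333, 0.3667)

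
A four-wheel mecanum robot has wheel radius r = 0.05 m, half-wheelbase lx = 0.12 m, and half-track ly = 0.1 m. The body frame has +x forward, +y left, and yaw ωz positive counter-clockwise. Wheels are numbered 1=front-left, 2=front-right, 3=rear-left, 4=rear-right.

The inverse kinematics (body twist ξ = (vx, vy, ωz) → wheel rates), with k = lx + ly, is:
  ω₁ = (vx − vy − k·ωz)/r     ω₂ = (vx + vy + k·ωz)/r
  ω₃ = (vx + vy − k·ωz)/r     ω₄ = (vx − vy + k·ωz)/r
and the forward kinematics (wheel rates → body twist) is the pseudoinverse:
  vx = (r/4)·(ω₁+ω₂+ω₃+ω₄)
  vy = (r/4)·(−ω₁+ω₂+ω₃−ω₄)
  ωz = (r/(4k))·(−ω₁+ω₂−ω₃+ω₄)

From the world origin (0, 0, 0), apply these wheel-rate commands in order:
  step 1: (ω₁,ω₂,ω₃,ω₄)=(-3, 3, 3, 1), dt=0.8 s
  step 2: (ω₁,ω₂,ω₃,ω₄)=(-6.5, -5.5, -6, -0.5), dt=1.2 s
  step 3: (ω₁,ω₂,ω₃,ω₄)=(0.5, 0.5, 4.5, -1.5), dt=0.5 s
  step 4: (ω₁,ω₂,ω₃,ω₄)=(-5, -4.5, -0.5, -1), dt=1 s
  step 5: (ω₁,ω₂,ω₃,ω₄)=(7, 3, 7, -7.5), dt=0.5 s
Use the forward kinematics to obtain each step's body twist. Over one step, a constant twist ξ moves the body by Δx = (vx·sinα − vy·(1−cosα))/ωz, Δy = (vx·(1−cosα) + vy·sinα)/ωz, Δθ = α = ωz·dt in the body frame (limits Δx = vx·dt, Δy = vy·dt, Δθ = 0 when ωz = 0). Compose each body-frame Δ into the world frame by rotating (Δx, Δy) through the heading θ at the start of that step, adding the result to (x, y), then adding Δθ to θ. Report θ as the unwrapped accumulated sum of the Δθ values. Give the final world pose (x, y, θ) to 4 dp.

(-0.2759, -0.0157, -0.0710)

step 1: ξ=(vx,vy,ωz)=(0.0500, 0.1000, 0.2273), dt=0.8 → body Δ=(0.0325, 0.0832, 0.1818) → world pose (0.0325, 0.0832, 0.1818)
step 2: ξ=(vx,vy,ωz)=(-0.2313, -0.0563, 0.3693), dt=1.2 → body Δ=(-0.2538, -0.1258, 0.4432) → world pose (-0.1943, -0.0864, 0.6250)
step 3: ξ=(vx,vy,ωz)=(0.0500, 0.0750, -0.3409), dt=0.5 → body Δ=(0.0281, 0.0352, -0.1705) → world pose (-0.1922, -0.0415, 0.4545)
step 4: ξ=(vx,vy,ωz)=(-0.1375, 0.0125, 0.0000), dt=1.0 → body Δ=(-0.1375, 0.0125, 0.0000) → world pose (-0.3212, -0.0906, 0.4545)
step 5: ξ=(vx,vy,ωz)=(0.1188, 0.1313, -1.0511), dt=0.5 → body Δ=(0.0735, 0.0474, -0.5256) → world pose (-0.2759, -0.0157, -0.0710)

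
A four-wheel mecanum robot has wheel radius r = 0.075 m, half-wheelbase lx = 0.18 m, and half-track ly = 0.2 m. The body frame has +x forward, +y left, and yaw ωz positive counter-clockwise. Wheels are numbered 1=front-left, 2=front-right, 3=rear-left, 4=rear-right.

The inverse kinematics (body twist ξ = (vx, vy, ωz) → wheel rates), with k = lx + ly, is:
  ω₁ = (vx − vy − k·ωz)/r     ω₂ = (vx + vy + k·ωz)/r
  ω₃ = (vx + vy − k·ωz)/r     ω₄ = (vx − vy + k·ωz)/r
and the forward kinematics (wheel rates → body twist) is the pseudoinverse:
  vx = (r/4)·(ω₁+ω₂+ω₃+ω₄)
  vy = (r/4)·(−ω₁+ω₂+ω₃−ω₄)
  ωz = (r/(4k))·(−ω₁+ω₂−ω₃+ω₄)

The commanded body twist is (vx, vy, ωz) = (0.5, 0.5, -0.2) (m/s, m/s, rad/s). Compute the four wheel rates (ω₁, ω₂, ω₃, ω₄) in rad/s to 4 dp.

(1.0133, 12.3200, 14.3467, -1.0133)

k = lx + ly = 0.18 + 0.2 = 0.3800;  k·ωz = 0.3800·-0.2 = -0.0760
ω₁ (FL) = (vx − vy − k·ωz)/r = 0.0760/0.075 = 1.0133
ω₂ (FR) = (vx + vy + k·ωz)/r = 0.9240/0.075 = 12.3200
ω₃ (RL) = (vx + vy − k·ωz)/r = 1.0760/0.075 = 14.3467
ω₄ (RR) = (vx − vy + k·ωz)/r = -0.0760/0.075 = -1.0133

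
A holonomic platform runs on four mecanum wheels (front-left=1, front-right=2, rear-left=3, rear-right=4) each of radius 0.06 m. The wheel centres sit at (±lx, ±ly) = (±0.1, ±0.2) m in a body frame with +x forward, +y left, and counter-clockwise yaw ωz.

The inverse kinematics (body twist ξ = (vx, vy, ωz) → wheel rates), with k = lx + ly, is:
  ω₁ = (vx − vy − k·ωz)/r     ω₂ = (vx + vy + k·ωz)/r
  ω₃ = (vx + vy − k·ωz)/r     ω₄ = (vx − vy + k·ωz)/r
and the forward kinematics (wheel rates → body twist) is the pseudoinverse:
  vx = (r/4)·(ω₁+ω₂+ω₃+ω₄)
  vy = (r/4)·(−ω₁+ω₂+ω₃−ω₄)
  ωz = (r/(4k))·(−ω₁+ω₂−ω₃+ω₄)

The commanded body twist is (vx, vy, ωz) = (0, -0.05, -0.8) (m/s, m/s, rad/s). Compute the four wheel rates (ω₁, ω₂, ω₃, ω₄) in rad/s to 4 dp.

(4.8333, -4.8333, 3.1667, -3.1667)

k = lx + ly = 0.1 + 0.2 = 0.3000;  k·ωz = 0.3000·-0.8 = -0.2400
ω₁ (FL) = (vx − vy − k·ωz)/r = 0.2900/0.06 = 4.8333
ω₂ (FR) = (vx + vy + k·ωz)/r = -0.2900/0.06 = -4.8333
ω₃ (RL) = (vx + vy − k·ωz)/r = 0.1900/0.06 = 3.1667
ω₄ (RR) = (vx − vy + k·ωz)/r = -0.1900/0.06 = -3.1667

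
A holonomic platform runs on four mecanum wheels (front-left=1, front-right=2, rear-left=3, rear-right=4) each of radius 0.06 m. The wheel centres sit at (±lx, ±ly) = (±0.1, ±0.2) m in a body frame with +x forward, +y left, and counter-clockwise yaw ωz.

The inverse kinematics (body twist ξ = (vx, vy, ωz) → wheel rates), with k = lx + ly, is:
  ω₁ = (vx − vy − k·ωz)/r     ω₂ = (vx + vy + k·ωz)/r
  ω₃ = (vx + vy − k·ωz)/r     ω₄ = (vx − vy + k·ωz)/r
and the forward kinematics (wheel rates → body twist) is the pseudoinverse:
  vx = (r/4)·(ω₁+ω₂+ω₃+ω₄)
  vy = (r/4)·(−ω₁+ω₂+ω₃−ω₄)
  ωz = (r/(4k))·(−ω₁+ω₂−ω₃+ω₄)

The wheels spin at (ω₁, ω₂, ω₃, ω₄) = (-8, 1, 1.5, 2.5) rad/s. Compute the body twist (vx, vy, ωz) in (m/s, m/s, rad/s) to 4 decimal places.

(-0.0450, 0.1200, 0.5000)

k = lx + ly = 0.1 + 0.2 = 0.3000
ω₁+ω₂+ω₃+ω₄ = -3.0000  →  vx = (0.06/4)·-3.0000 = -0.0450
−ω₁+ω₂+ω₃−ω₄ = 8.0000  →  vy = (0.06/4)·8.0000 = 0.1200
−ω₁+ω₂−ω₃+ω₄ = 10.0000  →  ωz = (0.06/1.2000)·10.0000 = 0.5000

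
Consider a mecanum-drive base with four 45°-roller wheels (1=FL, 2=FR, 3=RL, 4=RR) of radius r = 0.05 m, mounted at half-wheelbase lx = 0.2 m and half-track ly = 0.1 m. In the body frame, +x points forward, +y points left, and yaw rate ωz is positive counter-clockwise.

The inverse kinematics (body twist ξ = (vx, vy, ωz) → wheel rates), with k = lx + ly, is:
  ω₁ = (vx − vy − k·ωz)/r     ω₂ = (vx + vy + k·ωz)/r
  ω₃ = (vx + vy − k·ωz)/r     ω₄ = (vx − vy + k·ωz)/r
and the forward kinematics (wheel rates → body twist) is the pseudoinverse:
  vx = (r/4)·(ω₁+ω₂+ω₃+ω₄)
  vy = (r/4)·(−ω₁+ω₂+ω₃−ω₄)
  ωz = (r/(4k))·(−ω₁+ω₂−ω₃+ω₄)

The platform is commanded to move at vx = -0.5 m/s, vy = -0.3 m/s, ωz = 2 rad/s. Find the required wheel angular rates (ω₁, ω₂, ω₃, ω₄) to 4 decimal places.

k = lx + ly = 0.2 + 0.1 = 0.3000;  k·ωz = 0.3000·2 = 0.6000
ω₁ (FL) = (vx − vy − k·ωz)/r = -0.8000/0.05 = -16.0000
ω₂ (FR) = (vx + vy + k·ωz)/r = -0.2000/0.05 = -4.0000
ω₃ (RL) = (vx + vy − k·ωz)/r = -1.4000/0.05 = -28.0000
ω₄ (RR) = (vx − vy + k·ωz)/r = 0.4000/0.05 = 8.0000

(-16.0000, -4.0000, -28.0000, 8.0000)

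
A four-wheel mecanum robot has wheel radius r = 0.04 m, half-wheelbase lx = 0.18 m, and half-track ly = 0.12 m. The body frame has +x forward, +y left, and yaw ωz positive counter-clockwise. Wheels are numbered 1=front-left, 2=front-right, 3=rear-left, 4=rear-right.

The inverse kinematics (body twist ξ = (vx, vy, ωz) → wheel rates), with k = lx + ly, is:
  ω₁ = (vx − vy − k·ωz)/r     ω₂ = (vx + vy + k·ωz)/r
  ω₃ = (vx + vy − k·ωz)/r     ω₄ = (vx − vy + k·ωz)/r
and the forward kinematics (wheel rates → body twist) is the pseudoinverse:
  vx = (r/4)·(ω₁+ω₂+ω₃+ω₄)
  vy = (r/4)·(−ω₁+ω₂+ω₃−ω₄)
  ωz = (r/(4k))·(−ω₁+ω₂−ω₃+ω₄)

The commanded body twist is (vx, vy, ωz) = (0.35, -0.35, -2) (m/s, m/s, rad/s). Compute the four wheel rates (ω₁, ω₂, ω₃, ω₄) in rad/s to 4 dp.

(32.5000, -15.0000, 15.0000, 2.5000)

k = lx + ly = 0.18 + 0.12 = 0.3000;  k·ωz = 0.3000·-2 = -0.6000
ω₁ (FL) = (vx − vy − k·ωz)/r = 1.3000/0.04 = 32.5000
ω₂ (FR) = (vx + vy + k·ωz)/r = -0.6000/0.04 = -15.0000
ω₃ (RL) = (vx + vy − k·ωz)/r = 0.6000/0.04 = 15.0000
ω₄ (RR) = (vx − vy + k·ωz)/r = 0.1000/0.04 = 2.5000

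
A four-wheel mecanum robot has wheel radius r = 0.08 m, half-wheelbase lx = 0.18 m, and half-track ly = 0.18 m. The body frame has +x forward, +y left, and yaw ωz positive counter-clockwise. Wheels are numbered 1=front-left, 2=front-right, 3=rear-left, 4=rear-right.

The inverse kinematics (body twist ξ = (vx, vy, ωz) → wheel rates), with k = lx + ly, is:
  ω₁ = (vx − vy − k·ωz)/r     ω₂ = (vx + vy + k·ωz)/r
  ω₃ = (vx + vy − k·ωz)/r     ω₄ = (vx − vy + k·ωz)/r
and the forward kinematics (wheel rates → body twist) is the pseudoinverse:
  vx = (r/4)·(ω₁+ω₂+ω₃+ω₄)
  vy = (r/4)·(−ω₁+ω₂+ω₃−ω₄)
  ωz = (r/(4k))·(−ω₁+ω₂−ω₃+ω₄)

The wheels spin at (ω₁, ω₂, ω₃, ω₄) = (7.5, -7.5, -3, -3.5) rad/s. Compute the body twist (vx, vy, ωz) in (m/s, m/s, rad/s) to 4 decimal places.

k = lx + ly = 0.18 + 0.18 = 0.3600
ω₁+ω₂+ω₃+ω₄ = -6.5000  →  vx = (0.08/4)·-6.5000 = -0.1300
−ω₁+ω₂+ω₃−ω₄ = -14.5000  →  vy = (0.08/4)·-14.5000 = -0.2900
−ω₁+ω₂−ω₃+ω₄ = -15.5000  →  ωz = (0.08/1.4400)·-15.5000 = -0.8611

(-0.1300, -0.2900, -0.8611)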